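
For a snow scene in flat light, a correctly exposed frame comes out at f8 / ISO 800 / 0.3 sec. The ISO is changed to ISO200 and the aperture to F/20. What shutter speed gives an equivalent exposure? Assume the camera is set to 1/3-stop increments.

ISO: 800 → 640 → 500 → 400 → 320 → 250 → 200 — 2 stops dropped (darker).
Aperture: f/8 → f/9 → f/10 → f/11 → f/13 → f/14 → f/16 → f/18 → f/20 — 2 2/3 stops smaller aperture (darker).
Net change so far: 4 2/3 stops darker. Offset with the shutter speed: 0.3 → 0.4 → 0.5 → 0.6 → 0.8 → 1 → 1.3 → 1.6 → 2 → 2.5 → 3.2 → 4 → 5 → 6 → 8.

8 s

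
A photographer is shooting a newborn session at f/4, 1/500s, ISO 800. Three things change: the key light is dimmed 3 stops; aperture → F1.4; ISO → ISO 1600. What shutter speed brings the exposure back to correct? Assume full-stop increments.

1/1000s

Scene light: 3 stops darker.
Aperture: f/4 → f/2.8 → f/2 → f/1.4 — 3 stops larger aperture (brighter).
ISO: 800 → 1600 — 1 stop higher (brighter).
Net so far: 1 stop brighter. Shutter speed: 1/500 → 1/1000.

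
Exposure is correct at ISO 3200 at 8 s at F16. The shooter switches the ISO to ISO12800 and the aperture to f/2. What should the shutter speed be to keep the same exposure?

1/30s

ISO: 3200 → 6400 → 12800 — 2 stops raised (brighter).
Aperture: f/16 → f/11 → f/8 → f/5.6 → f/4 → f/2.8 → f/2 — 6 stops opened up (brighter).
Net change so far: 8 stops brighter. Offset with the shutter speed: 8 → 4 → 2 → 1 → 1/2 → 1/4 → 1/8 → 1/15 → 1/30.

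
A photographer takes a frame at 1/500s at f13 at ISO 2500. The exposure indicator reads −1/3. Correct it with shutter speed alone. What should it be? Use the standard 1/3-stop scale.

1/400s

Underexposed by 1/3 stop → need 1/3 stop brighter.
Shutter speed: 1/500 → 1/400.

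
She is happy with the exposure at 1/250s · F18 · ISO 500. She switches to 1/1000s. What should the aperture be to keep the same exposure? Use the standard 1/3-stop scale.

f/9

Shutter speed: 1/250 → 1/320 → 1/400 → 1/500 → 1/640 → 1/800 → 1/1000 — 2 stops shorter (darker).
Need 2 stops brighter from the aperture: f/18 → f/16 → f/14 → f/13 → f/11 → f/10 → f/9.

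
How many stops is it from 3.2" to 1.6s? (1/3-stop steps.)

3.2 → 2.5 → 2 → 1.6 — count the steps: 3 third-stops = 1 stop.

1 stop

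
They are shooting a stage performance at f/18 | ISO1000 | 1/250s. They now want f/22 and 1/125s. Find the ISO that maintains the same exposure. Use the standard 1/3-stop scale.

ISO 800

Aperture: f/18 → f/20 → f/22 — 2/3 stop stopped down (darker).
Shutter speed: 1/250 → 1/200 → 1/160 → 1/125 — 1 stop longer (brighter).
Net change so far: 1/3 stop brighter. Offset with the ISO: 1000 → 800.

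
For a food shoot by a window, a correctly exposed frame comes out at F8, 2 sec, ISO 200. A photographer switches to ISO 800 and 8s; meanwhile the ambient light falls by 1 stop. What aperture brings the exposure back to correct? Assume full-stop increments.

f/22

Scene light: 1 stop darker.
ISO: 200 → 400 → 800 — 2 stops higher (brighter).
Shutter speed: 2 → 4 → 8 — 2 stops slower (brighter).
Net so far: 3 stops brighter. Aperture: f/8 → f/11 → f/16 → f/22.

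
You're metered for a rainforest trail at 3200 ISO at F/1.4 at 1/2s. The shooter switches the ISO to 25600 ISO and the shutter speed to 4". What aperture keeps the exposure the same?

ISO: 3200 → 6400 → 12800 → 25600 — 3 stops raised (brighter).
Shutter speed: 1/2 → 1 → 2 → 4 — 3 stops longer (brighter).
Net change so far: 6 stops brighter. Offset with the aperture: f/1.4 → f/2 → f/2.8 → f/4 → f/5.6 → f/8 → f/11.

f/11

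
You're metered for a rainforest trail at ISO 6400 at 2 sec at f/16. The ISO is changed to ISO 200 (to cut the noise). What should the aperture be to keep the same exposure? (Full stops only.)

ISO: 6400 → 3200 → 1600 → 800 → 400 → 200 — 5 stops lower (darker).
Need 5 stops brighter from the aperture: f/16 → f/11 → f/8 → f/5.6 → f/4 → f/2.8.

f/2.8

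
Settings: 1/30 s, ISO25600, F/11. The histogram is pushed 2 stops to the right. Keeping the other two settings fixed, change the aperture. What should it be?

f/22

Overexposed by 2 stops → need 2 stops darker.
Aperture: f/11 → f/16 → f/22.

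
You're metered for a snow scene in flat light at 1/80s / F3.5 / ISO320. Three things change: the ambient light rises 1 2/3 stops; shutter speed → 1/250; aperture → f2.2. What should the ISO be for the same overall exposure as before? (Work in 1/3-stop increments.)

ISO 125

Scene light: 1 2/3 stops brighter.
Shutter speed: 1/80 → 1/100 → 1/125 → 1/160 → 1/200 → 1/250 — 1 2/3 stops shorter (darker).
Aperture: f/3.5 → f/3.2 → f/2.8 → f/2.5 → f/2.2 — 1 1/3 stops larger aperture (brighter).
Net so far: 1 1/3 stops brighter. ISO: 320 → 250 → 200 → 160 → 125.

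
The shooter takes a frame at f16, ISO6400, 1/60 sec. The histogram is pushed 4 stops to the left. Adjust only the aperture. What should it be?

f/4

Underexposed by 4 stops → need 4 stops brighter.
Aperture: f/16 → f/11 → f/8 → f/5.6 → f/4.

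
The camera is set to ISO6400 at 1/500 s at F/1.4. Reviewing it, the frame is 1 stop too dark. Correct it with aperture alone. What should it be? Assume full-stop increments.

f/1.0

Underexposed by 1 stop → need 1 stop brighter.
Aperture: f/1.4 → f/1.0.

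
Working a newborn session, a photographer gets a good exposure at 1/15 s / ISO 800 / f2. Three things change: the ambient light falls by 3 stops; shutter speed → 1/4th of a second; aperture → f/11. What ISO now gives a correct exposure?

ISO 51200

Scene light: 3 stops darker.
Shutter speed: 1/15 → 1/8 → 1/4 — 2 stops slower (brighter).
Aperture: f/2 → f/2.8 → f/4 → f/5.6 → f/8 → f/11 — 5 stops stopped down (darker).
Net so far: 6 stops darker. ISO: 800 → 1600 → 3200 → 6400 → 12800 → 25600 → 51200.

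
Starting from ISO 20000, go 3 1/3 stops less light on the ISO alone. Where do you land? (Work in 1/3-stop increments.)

ISO 2000

ISO: 20000 → 16000 → 12800 → 10000 → 8000 → 6400 → 5000 → 4000 → 3200 → 2500 → 2000 — 3 1/3 stops lower (darker).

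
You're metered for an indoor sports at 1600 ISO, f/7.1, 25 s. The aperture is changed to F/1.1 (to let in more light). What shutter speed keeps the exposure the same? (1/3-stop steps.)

Aperture: f/7.1 → f/6.3 → f/5.6 → f/5 → f/4.5 → f/4 → f/3.5 → f/3.2 → f/2.8 → f/2.5 → f/2.2 → f/2 → f/1.8 → f/1.6 → f/1.4 → f/1.2 → f/1.1 — 5 1/3 stops opened up (brighter).
Need 5 1/3 stops darker from the shutter speed: 25 → 20 → 15 → 13 → 10 → 8 → 6 → 5 → 4 → 3.2 → 2.5 → 2 → 1.6 → 1.3 → 1 → 0.8 → 0.6.

0.6 s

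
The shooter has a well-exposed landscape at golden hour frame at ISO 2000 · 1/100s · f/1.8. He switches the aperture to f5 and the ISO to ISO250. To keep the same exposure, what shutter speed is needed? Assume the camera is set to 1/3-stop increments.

0.6 s

Aperture: f/1.8 → f/2 → f/2.2 → f/2.5 → f/2.8 → f/3.2 → f/3.5 → f/4 → f/4.5 → f/5 — 3 stops smaller aperture (darker).
ISO: 2000 → 1600 → 1250 → 1000 → 800 → 640 → 500 → 400 → 320 → 250 — 3 stops lower (darker).
Net change so far: 6 stops darker. Offset with the shutter speed: 1/100 → 1/80 → 1/60 → 1/50 → 1/40 → 1/30 → 1/25 → 1/20 → 1/15 → 1/13 → 1/10 → 1/8 → 1/6 → 1/5 → 1/4 → 0.3 → 0.4 → 0.5 → 0.6.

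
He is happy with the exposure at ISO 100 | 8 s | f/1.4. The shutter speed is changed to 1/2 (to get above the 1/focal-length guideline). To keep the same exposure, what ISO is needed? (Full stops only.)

ISO 1600

Shutter speed: 8 → 4 → 2 → 1 → 1/2 — 4 stops faster (darker).
Need 4 stops brighter from the ISO: 100 → 200 → 400 → 800 → 1600.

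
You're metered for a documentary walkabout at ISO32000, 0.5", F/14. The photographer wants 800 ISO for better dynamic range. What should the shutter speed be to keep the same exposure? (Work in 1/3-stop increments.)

20 s

ISO: 32000 → 25600 → 20000 → 16000 → 12800 → 10000 → 8000 → 6400 → 5000 → 4000 → 3200 → 2500 → 2000 → 1600 → 1250 → 1000 → 800 — 5 1/3 stops lower (darker).
Need 5 1/3 stops brighter from the shutter speed: 0.5 → 0.6 → 0.8 → 1 → 1.3 → 1.6 → 2 → 2.5 → 3.2 → 4 → 5 → 6 → 8 → 10 → 13 → 15 → 20.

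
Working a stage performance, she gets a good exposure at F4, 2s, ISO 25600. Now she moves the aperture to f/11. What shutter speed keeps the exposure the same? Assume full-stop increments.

Aperture: f/4 → f/5.6 → f/8 → f/11 — 3 stops narrower (darker).
Need 3 stops brighter from the shutter speed: 2 → 4 → 8 → 15.

15 s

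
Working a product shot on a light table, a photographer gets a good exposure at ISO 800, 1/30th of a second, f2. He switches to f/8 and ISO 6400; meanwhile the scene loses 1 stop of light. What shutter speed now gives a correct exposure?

Scene light: 1 stop darker.
Aperture: f/2 → f/2.8 → f/4 → f/5.6 → f/8 — 4 stops stopped down (darker).
ISO: 800 → 1600 → 3200 → 6400 — 3 stops raised (brighter).
Net so far: 2 stops darker. Shutter speed: 1/30 → 1/15 → 1/8.

1/8s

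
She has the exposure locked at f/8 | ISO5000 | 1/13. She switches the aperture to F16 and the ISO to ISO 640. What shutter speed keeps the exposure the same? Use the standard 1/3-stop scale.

2.5 s

Aperture: f/8 → f/9 → f/10 → f/11 → f/13 → f/14 → f/16 — 2 stops narrower (darker).
ISO: 5000 → 4000 → 3200 → 2500 → 2000 → 1600 → 1250 → 1000 → 800 → 640 — 3 stops dropped (darker).
Net change so far: 5 stops darker. Offset with the shutter speed: 1/13 → 1/10 → 1/8 → 1/6 → 1/5 → 1/4 → 0.3 → 0.4 → 0.5 → 0.6 → 0.8 → 1 → 1.3 → 1.6 → 2 → 2.5.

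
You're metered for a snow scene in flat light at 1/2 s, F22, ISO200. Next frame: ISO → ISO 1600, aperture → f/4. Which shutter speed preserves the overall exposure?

ISO: 200 → 400 → 800 → 1600 — 3 stops raised (brighter).
Aperture: f/22 → f/16 → f/11 → f/8 → f/5.6 → f/4 — 5 stops larger aperture (brighter).
Net change so far: 8 stops brighter. Offset with the shutter speed: 1/2 → 1/4 → 1/8 → 1/15 → 1/30 → 1/60 → 1/125 → 1/250 → 1/500.

1/500s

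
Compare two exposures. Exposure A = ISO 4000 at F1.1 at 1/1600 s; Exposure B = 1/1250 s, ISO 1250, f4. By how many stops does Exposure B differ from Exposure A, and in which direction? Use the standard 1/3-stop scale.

Aperture: f/1.1 → f/1.2 → f/1.4 → f/1.6 → f/1.8 → f/2 → f/2.2 → f/2.5 → f/2.8 → f/3.2 → f/3.5 → f/4 — 3 2/3 stops narrower (darker).
Shutter speed: 1/1600 → 1/1250 — 1/3 stop longer (brighter).
ISO: 4000 → 3200 → 2500 → 2000 → 1600 → 1250 — 1 2/3 stops lower (darker).
Net: −3 2/3 +1/3 −1 2/3 = −5 stops.

5 stops darker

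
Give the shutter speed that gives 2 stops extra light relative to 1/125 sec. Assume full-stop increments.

Shutter speed: 1/125 → 1/60 → 1/30 — 2 stops longer (brighter).

1/30s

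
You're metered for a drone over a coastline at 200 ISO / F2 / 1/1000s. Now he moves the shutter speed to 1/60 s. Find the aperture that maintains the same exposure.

Shutter speed: 1/1000 → 1/500 → 1/250 → 1/125 → 1/60 — 4 stops longer (brighter).
Need 4 stops darker from the aperture: f/2 → f/2.8 → f/4 → f/5.6 → f/8.

f/8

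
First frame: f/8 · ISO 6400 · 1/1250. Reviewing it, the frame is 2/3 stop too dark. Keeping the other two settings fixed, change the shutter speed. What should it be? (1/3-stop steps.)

Underexposed by 2/3 stop → need 2/3 stop brighter.
Shutter speed: 1/1250 → 1/1000 → 1/800.

1/800s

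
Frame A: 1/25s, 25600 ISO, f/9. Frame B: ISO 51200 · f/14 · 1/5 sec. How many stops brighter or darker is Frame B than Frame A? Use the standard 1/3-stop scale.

Aperture: f/9 → f/10 → f/11 → f/13 → f/14 — 1 1/3 stops smaller aperture (darker).
Shutter speed: 1/25 → 1/20 → 1/15 → 1/13 → 1/10 → 1/8 → 1/6 → 1/5 — 2 1/3 stops longer (brighter).
ISO: 25600 → 32000 → 40000 → 51200 — 1 stop raised (brighter).
Net: −1 1/3 +2 1/3 +1 = +2 stops.

2 stops brighter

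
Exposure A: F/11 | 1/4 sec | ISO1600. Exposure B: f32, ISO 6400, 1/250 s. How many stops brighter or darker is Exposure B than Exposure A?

7 stops darker

Aperture: f/11 → f/16 → f/22 → f/32 — 3 stops smaller aperture (darker).
Shutter speed: 1/4 → 1/8 → 1/15 → 1/30 → 1/60 → 1/125 → 1/250 — 6 stops faster (darker).
ISO: 1600 → 3200 → 6400 — 2 stops raised (brighter).
Net: −3 −6 +2 = −7 stops.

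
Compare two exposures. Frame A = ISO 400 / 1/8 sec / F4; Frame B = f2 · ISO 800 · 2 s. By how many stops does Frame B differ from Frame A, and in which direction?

Aperture: f/4 → f/2.8 → f/2 — 2 stops wider (brighter).
Shutter speed: 1/8 → 1/4 → 1/2 → 1 → 2 — 4 stops longer (brighter).
ISO: 400 → 800 — 1 stop raised (brighter).
Net: +2 +4 +1 = +7 stops.

7 stops brighter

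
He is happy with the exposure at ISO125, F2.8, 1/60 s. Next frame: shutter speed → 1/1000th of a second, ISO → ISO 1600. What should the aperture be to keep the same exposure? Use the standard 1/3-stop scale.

Shutter speed: 1/60 → 1/80 → 1/100 → 1/125 → 1/160 → 1/200 → 1/250 → 1/320 → 1/400 → 1/500 → 1/640 → 1/800 → 1/1000 — 4 stops shorter (darker).
ISO: 125 → 160 → 200 → 250 → 320 → 400 → 500 → 640 → 800 → 1000 → 1250 → 1600 — 3 2/3 stops raised (brighter).
Net change so far: 1/3 stop darker. Offset with the aperture: f/2.8 → f/2.5.

f/2.5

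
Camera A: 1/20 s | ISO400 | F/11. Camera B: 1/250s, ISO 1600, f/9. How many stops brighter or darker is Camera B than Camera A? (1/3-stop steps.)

1 stop darker

Aperture: f/11 → f/10 → f/9 — 2/3 stop larger aperture (brighter).
Shutter speed: 1/20 → 1/25 → 1/30 → 1/40 → 1/50 → 1/60 → 1/80 → 1/100 → 1/125 → 1/160 → 1/200 → 1/250 — 3 2/3 stops faster (darker).
ISO: 400 → 500 → 640 → 800 → 1000 → 1250 → 1600 — 2 stops raised (brighter).
Net: +2/3 −3 2/3 +2 = −1 stop.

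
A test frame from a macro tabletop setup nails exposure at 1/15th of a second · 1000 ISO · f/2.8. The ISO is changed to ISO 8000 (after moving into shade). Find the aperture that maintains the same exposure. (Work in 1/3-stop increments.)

f/8

ISO: 1000 → 1250 → 1600 → 2000 → 2500 → 3200 → 4000 → 5000 → 6400 → 8000 — 3 stops higher (brighter).
Need 3 stops darker from the aperture: f/2.8 → f/3.2 → f/3.5 → f/4 → f/4.5 → f/5 → f/5.6 → f/6.3 → f/7.1 → f/8.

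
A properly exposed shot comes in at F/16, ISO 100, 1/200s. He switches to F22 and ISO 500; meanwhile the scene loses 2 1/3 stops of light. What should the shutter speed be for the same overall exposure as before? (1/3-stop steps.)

1/100s

Scene light: 2 1/3 stops darker.
Aperture: f/16 → f/18 → f/20 → f/22 — 1 stop narrower (darker).
ISO: 100 → 125 → 160 → 200 → 250 → 320 → 400 → 500 — 2 1/3 stops raised (brighter).
Net so far: 1 stop darker. Shutter speed: 1/200 → 1/160 → 1/125 → 1/100.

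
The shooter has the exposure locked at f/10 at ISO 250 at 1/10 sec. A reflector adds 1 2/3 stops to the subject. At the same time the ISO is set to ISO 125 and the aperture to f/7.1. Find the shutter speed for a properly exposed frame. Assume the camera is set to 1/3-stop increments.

1/30s

Scene light: 1 2/3 stops brighter.
ISO: 250 → 200 → 160 → 125 — 1 stop dropped (darker).
Aperture: f/10 → f/9 → f/8 → f/7.1 — 1 stop larger aperture (brighter).
Net so far: 1 2/3 stops brighter. Shutter speed: 1/10 → 1/13 → 1/15 → 1/20 → 1/25 → 1/30.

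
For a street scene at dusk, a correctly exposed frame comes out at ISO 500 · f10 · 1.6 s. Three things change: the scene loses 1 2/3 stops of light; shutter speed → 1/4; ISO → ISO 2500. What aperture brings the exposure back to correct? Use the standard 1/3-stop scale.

Scene light: 1 2/3 stops darker.
Shutter speed: 1.6 → 1.3 → 1 → 0.8 → 0.6 → 0.5 → 0.4 → 0.3 → 1/4 — 2 2/3 stops shorter (darker).
ISO: 500 → 640 → 800 → 1000 → 1250 → 1600 → 2000 → 2500 — 2 1/3 stops higher (brighter).
Net so far: 2 stops darker. Aperture: f/10 → f/9 → f/8 → f/7.1 → f/6.3 → f/5.6 → f/5.

f/5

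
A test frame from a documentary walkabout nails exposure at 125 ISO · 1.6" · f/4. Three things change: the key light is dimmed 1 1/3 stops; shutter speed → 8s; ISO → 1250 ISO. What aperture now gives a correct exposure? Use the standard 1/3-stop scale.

Scene light: 1 1/3 stops darker.
Shutter speed: 1.6 → 2 → 2.5 → 3.2 → 4 → 5 → 6 → 8 — 2 1/3 stops longer (brighter).
ISO: 125 → 160 → 200 → 250 → 320 → 400 → 500 → 640 → 800 → 1000 → 1250 — 3 1/3 stops raised (brighter).
Net so far: 4 1/3 stops brighter. Aperture: f/4 → f/4.5 → f/5 → f/5.6 → f/6.3 → f/7.1 → f/8 → f/9 → f/10 → f/11 → f/13 → f/14 → f/16 → f/18.

f/18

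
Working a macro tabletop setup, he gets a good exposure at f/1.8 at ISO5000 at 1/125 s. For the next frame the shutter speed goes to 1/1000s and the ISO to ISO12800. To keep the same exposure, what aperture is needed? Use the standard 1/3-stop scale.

Shutter speed: 1/125 → 1/160 → 1/200 → 1/250 → 1/320 → 1/400 → 1/500 → 1/640 → 1/800 → 1/1000 — 3 stops faster (darker).
ISO: 5000 → 6400 → 8000 → 10000 → 12800 — 1 1/3 stops raised (brighter).
Net change so far: 1 2/3 stops darker. Offset with the aperture: f/1.8 → f/1.6 → f/1.4 → f/1.2 → f/1.1 → f/1.0.

f/1.0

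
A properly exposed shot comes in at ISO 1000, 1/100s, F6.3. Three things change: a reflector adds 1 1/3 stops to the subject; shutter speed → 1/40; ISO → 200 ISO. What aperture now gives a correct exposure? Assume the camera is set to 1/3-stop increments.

f/7.1

Scene light: 1 1/3 stops brighter.
Shutter speed: 1/100 → 1/80 → 1/60 → 1/50 → 1/40 — 1 1/3 stops slower (brighter).
ISO: 1000 → 800 → 640 → 500 → 400 → 320 → 250 → 200 — 2 1/3 stops lower (darker).
Net so far: 1/3 stop brighter. Aperture: f/6.3 → f/7.1.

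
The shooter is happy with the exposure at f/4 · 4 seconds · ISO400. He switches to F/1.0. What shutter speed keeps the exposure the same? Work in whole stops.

Aperture: f/4 → f/2.8 → f/2 → f/1.4 → f/1.0 — 4 stops opened up (brighter).
Need 4 stops darker from the shutter speed: 4 → 2 → 1 → 1/2 → 1/4.

1/4s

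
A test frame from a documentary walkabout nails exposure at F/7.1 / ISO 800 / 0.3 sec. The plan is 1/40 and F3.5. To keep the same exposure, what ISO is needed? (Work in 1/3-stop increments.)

ISO 2500

Shutter speed: 0.3 → 1/4 → 1/5 → 1/6 → 1/8 → 1/10 → 1/13 → 1/15 → 1/20 → 1/25 → 1/30 → 1/40 — 3 2/3 stops faster (darker).
Aperture: f/7.1 → f/6.3 → f/5.6 → f/5 → f/4.5 → f/4 → f/3.5 — 2 stops opened up (brighter).
Net change so far: 1 2/3 stops darker. Offset with the ISO: 800 → 1000 → 1250 → 1600 → 2000 → 2500.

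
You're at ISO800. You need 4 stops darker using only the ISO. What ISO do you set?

ISO: 800 → 400 → 200 → 100 → 50 — 4 stops dropped (darker).

ISO 50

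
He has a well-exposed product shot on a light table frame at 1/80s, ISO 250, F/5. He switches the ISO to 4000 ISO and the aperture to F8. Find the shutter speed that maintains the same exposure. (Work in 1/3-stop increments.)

1/500s

ISO: 250 → 320 → 400 → 500 → 640 → 800 → 1000 → 1250 → 1600 → 2000 → 2500 → 3200 → 4000 — 4 stops higher (brighter).
Aperture: f/5 → f/5.6 → f/6.3 → f/7.1 → f/8 — 1 1/3 stops stopped down (darker).
Net change so far: 2 2/3 stops brighter. Offset with the shutter speed: 1/80 → 1/100 → 1/125 → 1/160 → 1/200 → 1/250 → 1/320 → 1/400 → 1/500.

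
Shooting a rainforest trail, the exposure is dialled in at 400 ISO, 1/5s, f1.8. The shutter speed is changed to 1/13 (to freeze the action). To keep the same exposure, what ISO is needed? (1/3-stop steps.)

Shutter speed: 1/5 → 1/6 → 1/8 → 1/10 → 1/13 — 1 1/3 stops faster (darker).
Need 1 1/3 stops brighter from the ISO: 400 → 500 → 640 → 800 → 1000.

ISO 1000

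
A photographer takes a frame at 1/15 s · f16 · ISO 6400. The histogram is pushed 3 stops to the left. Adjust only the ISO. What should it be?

ISO 51200

Underexposed by 3 stops → need 3 stops brighter.
ISO: 6400 → 12800 → 25600 → 51200.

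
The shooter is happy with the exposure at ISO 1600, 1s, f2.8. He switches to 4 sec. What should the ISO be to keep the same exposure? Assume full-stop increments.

Shutter speed: 1 → 2 → 4 — 2 stops longer (brighter).
Need 2 stops darker from the ISO: 1600 → 800 → 400.

ISO 400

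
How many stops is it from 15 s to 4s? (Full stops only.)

2 stops

15 → 8 → 4 — count the steps: 2 stops.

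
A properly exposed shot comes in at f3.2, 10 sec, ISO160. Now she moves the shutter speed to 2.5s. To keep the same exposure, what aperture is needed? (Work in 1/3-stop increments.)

Shutter speed: 10 → 8 → 6 → 5 → 4 → 3.2 → 2.5 — 2 stops faster (darker).
Need 2 stops brighter from the aperture: f/3.2 → f/2.8 → f/2.5 → f/2.2 → f/2 → f/1.8 → f/1.6.

f/1.6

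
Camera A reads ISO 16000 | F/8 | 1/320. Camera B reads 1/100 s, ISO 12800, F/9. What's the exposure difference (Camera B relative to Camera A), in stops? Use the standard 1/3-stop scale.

Aperture: f/8 → f/9 — 1/3 stop smaller aperture (darker).
Shutter speed: 1/320 → 1/250 → 1/200 → 1/160 → 1/125 → 1/100 — 1 2/3 stops longer (brighter).
ISO: 16000 → 12800 — 1/3 stop lower (darker).
Net: −1/3 +1 2/3 −1/3 = +1 stop.

1 stop brighter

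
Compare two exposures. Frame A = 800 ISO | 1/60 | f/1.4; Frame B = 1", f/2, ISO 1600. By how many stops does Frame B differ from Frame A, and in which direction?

6 stops brighter

Aperture: f/1.4 → f/2 — 1 stop smaller aperture (darker).
Shutter speed: 1/60 → 1/30 → 1/15 → 1/8 → 1/4 → 1/2 → 1 — 6 stops longer (brighter).
ISO: 800 → 1600 — 1 stop higher (brighter).
Net: −1 +6 +1 = +6 stops.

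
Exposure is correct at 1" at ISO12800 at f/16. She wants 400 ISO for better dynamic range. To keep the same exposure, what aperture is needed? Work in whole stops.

f/2.8

ISO: 12800 → 6400 → 3200 → 1600 → 800 → 400 — 5 stops dropped (darker).
Need 5 stops brighter from the aperture: f/16 → f/11 → f/8 → f/5.6 → f/4 → f/2.8.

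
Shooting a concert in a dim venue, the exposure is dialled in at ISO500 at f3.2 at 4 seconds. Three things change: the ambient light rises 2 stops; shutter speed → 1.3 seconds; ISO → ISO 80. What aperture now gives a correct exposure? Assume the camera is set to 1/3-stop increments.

Scene light: 2 stops brighter.
Shutter speed: 4 → 3.2 → 2.5 → 2 → 1.6 → 1.3 — 1 2/3 stops shorter (darker).
ISO: 500 → 400 → 320 → 250 → 200 → 160 → 125 → 100 → 80 — 2 2/3 stops lower (darker).
Net so far: 2 1/3 stops darker. Aperture: f/3.2 → f/2.8 → f/2.5 → f/2.2 → f/2 → f/1.8 → f/1.6 → f/1.4.

f/1.4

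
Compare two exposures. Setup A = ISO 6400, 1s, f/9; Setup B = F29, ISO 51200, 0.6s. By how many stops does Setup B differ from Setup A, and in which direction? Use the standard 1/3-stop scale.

Aperture: f/9 → f/10 → f/11 → f/13 → f/14 → f/16 → f/18 → f/20 → f/22 → f/25 → f/29 — 3 1/3 stops stopped down (darker).
Shutter speed: 1 → 0.8 → 0.6 — 2/3 stop faster (darker).
ISO: 6400 → 8000 → 10000 → 12800 → 16000 → 20000 → 25600 → 32000 → 40000 → 51200 — 3 stops raised (brighter).
Net: −3 1/3 −2/3 +3 = −1 stop.

1 stop darker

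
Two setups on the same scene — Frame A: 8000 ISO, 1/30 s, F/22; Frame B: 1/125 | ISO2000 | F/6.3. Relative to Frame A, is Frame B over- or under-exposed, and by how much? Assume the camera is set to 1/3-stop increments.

Aperture: f/22 → f/20 → f/18 → f/16 → f/14 → f/13 → f/11 → f/10 → f/9 → f/8 → f/7.1 → f/6.3 — 3 2/3 stops larger aperture (brighter).
Shutter speed: 1/30 → 1/40 → 1/50 → 1/60 → 1/80 → 1/100 → 1/125 — 2 stops shorter (darker).
ISO: 8000 → 6400 → 5000 → 4000 → 3200 → 2500 → 2000 — 2 stops lower (darker).
Net: +3 2/3 −2 −2 = −1/3 stops.

1/3 stop darker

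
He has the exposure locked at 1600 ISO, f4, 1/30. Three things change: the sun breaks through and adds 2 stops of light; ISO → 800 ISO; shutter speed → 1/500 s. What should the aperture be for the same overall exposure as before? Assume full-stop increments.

f/1.4

Scene light: 2 stops brighter.
ISO: 1600 → 800 — 1 stop lower (darker).
Shutter speed: 1/30 → 1/60 → 1/125 → 1/250 → 1/500 — 4 stops faster (darker).
Net so far: 3 stops darker. Aperture: f/4 → f/2.8 → f/2 → f/1.4.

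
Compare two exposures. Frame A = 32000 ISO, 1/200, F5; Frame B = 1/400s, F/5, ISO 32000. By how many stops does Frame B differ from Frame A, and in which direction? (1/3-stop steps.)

1 stop darker

Aperture: unchanged.
Shutter speed: 1/200 → 1/250 → 1/320 → 1/400 — 1 stop faster (darker).
ISO: unchanged.
Net: −1 = −1 stop.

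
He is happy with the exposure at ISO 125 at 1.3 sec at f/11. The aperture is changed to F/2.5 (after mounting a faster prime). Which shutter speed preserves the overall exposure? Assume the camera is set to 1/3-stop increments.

1/15s

Aperture: f/11 → f/10 → f/9 → f/8 → f/7.1 → f/6.3 → f/5.6 → f/5 → f/4.5 → f/4 → f/3.5 → f/3.2 → f/2.8 → f/2.5 — 4 1/3 stops opened up (brighter).
Need 4 1/3 stops darker from the shutter speed: 1.3 → 1 → 0.8 → 0.6 → 0.5 → 0.4 → 0.3 → 1/4 → 1/5 → 1/6 → 1/8 → 1/10 → 1/13 → 1/15.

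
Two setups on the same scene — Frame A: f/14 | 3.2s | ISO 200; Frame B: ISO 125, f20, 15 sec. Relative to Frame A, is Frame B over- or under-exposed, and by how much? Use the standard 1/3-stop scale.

Aperture: f/14 → f/16 → f/18 → f/20 — 1 stop narrower (darker).
Shutter speed: 3.2 → 4 → 5 → 6 → 8 → 10 → 13 → 15 — 2 1/3 stops slower (brighter).
ISO: 200 → 160 → 125 — 2/3 stop lower (darker).
Net: −1 +2 1/3 −2/3 = +2/3 stops.

2/3 stop brighter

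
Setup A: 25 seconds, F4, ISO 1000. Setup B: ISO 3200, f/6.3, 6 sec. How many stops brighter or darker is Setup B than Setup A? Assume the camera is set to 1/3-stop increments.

1 2/3 stops darker

Aperture: f/4 → f/4.5 → f/5 → f/5.6 → f/6.3 — 1 1/3 stops narrower (darker).
Shutter speed: 25 → 20 → 15 → 13 → 10 → 8 → 6 — 2 stops shorter (darker).
ISO: 1000 → 1250 → 1600 → 2000 → 2500 → 3200 — 1 2/3 stops raised (brighter).
Net: −1 1/3 −2 +1 2/3 = −1 2/3 stops.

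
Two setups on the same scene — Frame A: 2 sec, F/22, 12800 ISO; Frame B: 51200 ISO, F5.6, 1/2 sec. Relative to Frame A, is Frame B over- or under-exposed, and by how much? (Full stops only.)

Aperture: f/22 → f/16 → f/11 → f/8 → f/5.6 — 4 stops wider (brighter).
Shutter speed: 2 → 1 → 1/2 — 2 stops faster (darker).
ISO: 12800 → 25600 → 51200 — 2 stops higher (brighter).
Net: +4 −2 +2 = +4 stops.

4 stops brighter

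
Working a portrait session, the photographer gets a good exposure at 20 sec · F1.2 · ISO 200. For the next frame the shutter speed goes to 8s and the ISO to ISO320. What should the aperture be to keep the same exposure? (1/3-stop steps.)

Shutter speed: 20 → 15 → 13 → 10 → 8 — 1 1/3 stops shorter (darker).
ISO: 200 → 250 → 320 — 2/3 stop raised (brighter).
Net change so far: 2/3 stop darker. Offset with the aperture: f/1.2 → f/1.1 → f/1.0.

f/1.0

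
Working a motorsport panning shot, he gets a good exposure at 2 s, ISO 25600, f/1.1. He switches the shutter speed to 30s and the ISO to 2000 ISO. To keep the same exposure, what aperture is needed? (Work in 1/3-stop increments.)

Shutter speed: 2 → 2.5 → 3.2 → 4 → 5 → 6 → 8 → 10 → 13 → 15 → 20 → 25 → 30 — 4 stops longer (brighter).
ISO: 25600 → 20000 → 16000 → 12800 → 10000 → 8000 → 6400 → 5000 → 4000 → 3200 → 2500 → 2000 — 3 2/3 stops lower (darker).
Net change so far: 1/3 stop brighter. Offset with the aperture: f/1.1 → f/1.2.

f/1.2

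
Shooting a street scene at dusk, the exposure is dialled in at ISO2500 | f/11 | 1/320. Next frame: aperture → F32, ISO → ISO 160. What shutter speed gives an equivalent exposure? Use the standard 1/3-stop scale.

Aperture: f/11 → f/13 → f/14 → f/16 → f/18 → f/20 → f/22 → f/25 → f/29 → f/32 — 3 stops smaller aperture (darker).
ISO: 2500 → 2000 → 1600 → 1250 → 1000 → 800 → 640 → 500 → 400 → 320 → 250 → 200 → 160 — 4 stops lower (darker).
Net change so far: 7 stops darker. Offset with the shutter speed: 1/320 → 1/250 → 1/200 → 1/160 → 1/125 → 1/100 → 1/80 → 1/60 → 1/50 → 1/40 → 1/30 → 1/25 → 1/20 → 1/15 → 1/13 → 1/10 → 1/8 → 1/6 → 1/5 → 1/4 → 0.3 → 0.4.

0.4 s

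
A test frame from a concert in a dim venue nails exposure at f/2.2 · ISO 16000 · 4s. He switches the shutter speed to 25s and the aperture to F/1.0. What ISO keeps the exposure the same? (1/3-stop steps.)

Shutter speed: 4 → 5 → 6 → 8 → 10 → 13 → 15 → 20 → 25 — 2 2/3 stops slower (brighter).
Aperture: f/2.2 → f/2 → f/1.8 → f/1.6 → f/1.4 → f/1.2 → f/1.1 → f/1.0 — 2 1/3 stops wider (brighter).
Net change so far: 5 stops brighter. Offset with the ISO: 16000 → 12800 → 10000 → 8000 → 6400 → 5000 → 4000 → 3200 → 2500 → 2000 → 1600 → 1250 → 1000 → 800 → 640 → 500.

ISO 500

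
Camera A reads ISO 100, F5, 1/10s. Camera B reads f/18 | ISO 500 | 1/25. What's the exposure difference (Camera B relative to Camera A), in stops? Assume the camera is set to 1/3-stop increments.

2 2/3 stops darker

Aperture: f/5 → f/5.6 → f/6.3 → f/7.1 → f/8 → f/9 → f/10 → f/11 → f/13 → f/14 → f/16 → f/18 — 3 2/3 stops narrower (darker).
Shutter speed: 1/10 → 1/13 → 1/15 → 1/20 → 1/25 — 1 1/3 stops faster (darker).
ISO: 100 → 125 → 160 → 200 → 250 → 320 → 400 → 500 — 2 1/3 stops higher (brighter).
Net: −3 2/3 −1 1/3 +2 1/3 = −2 2/3 stops.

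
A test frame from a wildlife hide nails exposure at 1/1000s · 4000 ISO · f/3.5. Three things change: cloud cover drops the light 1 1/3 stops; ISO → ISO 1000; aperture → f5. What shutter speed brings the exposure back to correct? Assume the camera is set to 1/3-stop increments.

1/50s

Scene light: 1 1/3 stops darker.
ISO: 4000 → 3200 → 2500 → 2000 → 1600 → 1250 → 1000 — 2 stops lower (darker).
Aperture: f/3.5 → f/4 → f/4.5 → f/5 — 1 stop smaller aperture (darker).
Net so far: 4 1/3 stops darker. Shutter speed: 1/1000 → 1/800 → 1/640 → 1/500 → 1/400 → 1/320 → 1/250 → 1/200 → 1/160 → 1/125 → 1/100 → 1/80 → 1/60 → 1/50.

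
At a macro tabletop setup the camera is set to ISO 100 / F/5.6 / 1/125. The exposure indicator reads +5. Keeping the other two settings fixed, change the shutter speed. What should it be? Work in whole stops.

1/4000s

Overexposed by 5 stops → need 5 stops darker.
Shutter speed: 1/125 → 1/250 → 1/500 → 1/1000 → 1/2000 → 1/4000.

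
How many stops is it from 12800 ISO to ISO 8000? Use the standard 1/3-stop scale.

2/3 stop

12800 → 10000 → 8000 — count the steps: 2 third-stops = 2/3 stop.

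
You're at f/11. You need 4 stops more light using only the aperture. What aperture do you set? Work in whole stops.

f/2.8

Aperture: f/11 → f/8 → f/5.6 → f/4 → f/2.8 — 4 stops opened up (brighter).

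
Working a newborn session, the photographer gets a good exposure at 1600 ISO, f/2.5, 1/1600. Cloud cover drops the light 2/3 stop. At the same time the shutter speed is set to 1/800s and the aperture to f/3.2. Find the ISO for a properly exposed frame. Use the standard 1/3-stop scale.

ISO 2000

Scene light: 2/3 stop darker.
Shutter speed: 1/1600 → 1/1250 → 1/1000 → 1/800 — 1 stop slower (brighter).
Aperture: f/2.5 → f/2.8 → f/3.2 — 2/3 stop narrower (darker).
Net so far: 1/3 stop darker. ISO: 1600 → 2000.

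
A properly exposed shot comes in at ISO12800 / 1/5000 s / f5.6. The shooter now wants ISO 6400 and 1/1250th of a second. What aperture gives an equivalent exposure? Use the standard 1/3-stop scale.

f/8

ISO: 12800 → 10000 → 8000 → 6400 — 1 stop lower (darker).
Shutter speed: 1/5000 → 1/4000 → 1/3200 → 1/2500 → 1/2000 → 1/1600 → 1/1250 — 2 stops longer (brighter).
Net change so far: 1 stop brighter. Offset with the aperture: f/5.6 → f/6.3 → f/7.1 → f/8.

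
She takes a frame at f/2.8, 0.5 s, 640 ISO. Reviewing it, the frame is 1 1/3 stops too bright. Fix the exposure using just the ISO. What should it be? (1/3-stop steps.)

Overexposed by 1 1/3 stops → need 1 1/3 stops darker.
ISO: 640 → 500 → 400 → 320 → 250.

ISO 250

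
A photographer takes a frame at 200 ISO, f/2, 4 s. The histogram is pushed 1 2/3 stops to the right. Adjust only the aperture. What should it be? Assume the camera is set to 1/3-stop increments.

f/3.5

Overexposed by 1 2/3 stops → need 1 2/3 stops darker.
Aperture: f/2 → f/2.2 → f/2.5 → f/2.8 → f/3.2 → f/3.5.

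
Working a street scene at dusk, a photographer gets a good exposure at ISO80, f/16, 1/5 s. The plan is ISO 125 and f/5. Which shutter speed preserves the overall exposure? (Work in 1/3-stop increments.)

ISO: 80 → 100 → 125 — 2/3 stop raised (brighter).
Aperture: f/16 → f/14 → f/13 → f/11 → f/10 → f/9 → f/8 → f/7.1 → f/6.3 → f/5.6 → f/5 — 3 1/3 stops opened up (brighter).
Net change so far: 4 stops brighter. Offset with the shutter speed: 1/5 → 1/6 → 1/8 → 1/10 → 1/13 → 1/15 → 1/20 → 1/25 → 1/30 → 1/40 → 1/50 → 1/60 → 1/80.

1/80s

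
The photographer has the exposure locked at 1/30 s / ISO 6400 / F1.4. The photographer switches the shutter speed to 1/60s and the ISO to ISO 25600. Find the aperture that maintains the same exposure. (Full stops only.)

f/2

Shutter speed: 1/30 → 1/60 — 1 stop shorter (darker).
ISO: 6400 → 12800 → 25600 — 2 stops raised (brighter).
Net change so far: 1 stop brighter. Offset with the aperture: f/1.4 → f/2.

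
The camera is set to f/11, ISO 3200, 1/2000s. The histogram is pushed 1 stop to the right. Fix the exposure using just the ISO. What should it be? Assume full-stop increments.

ISO 1600

Overexposed by 1 stop → need 1 stop darker.
ISO: 3200 → 1600.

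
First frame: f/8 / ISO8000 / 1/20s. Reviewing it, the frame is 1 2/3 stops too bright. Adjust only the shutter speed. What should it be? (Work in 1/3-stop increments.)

1/60s

Overexposed by 1 2/3 stops → need 1 2/3 stops darker.
Shutter speed: 1/20 → 1/25 → 1/30 → 1/40 → 1/50 → 1/60.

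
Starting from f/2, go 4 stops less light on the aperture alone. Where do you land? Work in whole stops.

f/8

Aperture: f/2 → f/2.8 → f/4 → f/5.6 → f/8 — 4 stops smaller aperture (darker).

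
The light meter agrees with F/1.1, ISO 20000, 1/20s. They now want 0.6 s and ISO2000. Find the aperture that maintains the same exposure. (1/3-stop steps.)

f/1.2

Shutter speed: 1/20 → 1/15 → 1/13 → 1/10 → 1/8 → 1/6 → 1/5 → 1/4 → 0.3 → 0.4 → 0.5 → 0.6 — 3 2/3 stops longer (brighter).
ISO: 20000 → 16000 → 12800 → 10000 → 8000 → 6400 → 5000 → 4000 → 3200 → 2500 → 2000 — 3 1/3 stops lower (darker).
Net change so far: 1/3 stop brighter. Offset with the aperture: f/1.1 → f/1.2.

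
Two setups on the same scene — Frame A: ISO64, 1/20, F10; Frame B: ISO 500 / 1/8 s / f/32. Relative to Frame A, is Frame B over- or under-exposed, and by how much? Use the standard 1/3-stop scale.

Aperture: f/10 → f/11 → f/13 → f/14 → f/16 → f/18 → f/20 → f/22 → f/25 → f/29 → f/32 — 3 1/3 stops narrower (darker).
Shutter speed: 1/20 → 1/15 → 1/13 → 1/10 → 1/8 — 1 1/3 stops slower (brighter).
ISO: 64 → 80 → 100 → 125 → 160 → 200 → 250 → 320 → 400 → 500 — 3 stops higher (brighter).
Net: −3 1/3 +1 1/3 +3 = +1 stop.

1 stop brighter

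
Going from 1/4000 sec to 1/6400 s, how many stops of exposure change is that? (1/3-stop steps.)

1/4000 → 1/5000 → 1/6400 — count the steps: 2 third-stops = 2/3 stop.

2/3 stop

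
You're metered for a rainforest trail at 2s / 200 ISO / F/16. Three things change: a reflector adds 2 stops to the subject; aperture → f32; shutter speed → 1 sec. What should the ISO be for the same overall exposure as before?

Scene light: 2 stops brighter.
Aperture: f/16 → f/22 → f/32 — 2 stops smaller aperture (darker).
Shutter speed: 2 → 1 — 1 stop faster (darker).
Net so far: 1 stop darker. ISO: 200 → 400.

ISO 400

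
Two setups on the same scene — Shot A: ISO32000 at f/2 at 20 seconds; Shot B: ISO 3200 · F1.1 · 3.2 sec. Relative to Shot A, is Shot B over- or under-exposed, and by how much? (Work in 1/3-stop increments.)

4 1/3 stops darker

Aperture: f/2 → f/1.8 → f/1.6 → f/1.4 → f/1.2 → f/1.1 — 1 2/3 stops opened up (brighter).
Shutter speed: 20 → 15 → 13 → 10 → 8 → 6 → 5 → 4 → 3.2 — 2 2/3 stops faster (darker).
ISO: 32000 → 25600 → 20000 → 16000 → 12800 → 10000 → 8000 → 6400 → 5000 → 4000 → 3200 — 3 1/3 stops dropped (darker).
Net: +1 2/3 −2 2/3 −3 1/3 = −4 1/3 stops.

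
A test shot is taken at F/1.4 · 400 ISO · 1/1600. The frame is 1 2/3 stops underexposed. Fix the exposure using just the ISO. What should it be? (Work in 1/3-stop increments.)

ISO 1250

Underexposed by 1 2/3 stops → need 1 2/3 stops brighter.
ISO: 400 → 500 → 640 → 800 → 1000 → 1250.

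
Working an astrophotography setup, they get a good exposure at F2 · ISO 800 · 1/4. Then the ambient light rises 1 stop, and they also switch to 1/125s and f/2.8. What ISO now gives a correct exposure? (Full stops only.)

Scene light: 1 stop brighter.
Shutter speed: 1/4 → 1/8 → 1/15 → 1/30 → 1/60 → 1/125 — 5 stops faster (darker).
Aperture: f/2 → f/2.8 — 1 stop smaller aperture (darker).
Net so far: 5 stops darker. ISO: 800 → 1600 → 3200 → 6400 → 12800 → 25600.

ISO 25600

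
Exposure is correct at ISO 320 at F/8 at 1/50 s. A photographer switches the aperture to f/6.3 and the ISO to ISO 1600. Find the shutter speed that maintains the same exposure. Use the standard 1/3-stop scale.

1/400s

Aperture: f/8 → f/7.1 → f/6.3 — 2/3 stop opened up (brighter).
ISO: 320 → 400 → 500 → 640 → 800 → 1000 → 1250 → 1600 — 2 1/3 stops raised (brighter).
Net change so far: 3 stops brighter. Offset with the shutter speed: 1/50 → 1/60 → 1/80 → 1/100 → 1/125 → 1/160 → 1/200 → 1/250 → 1/320 → 1/400.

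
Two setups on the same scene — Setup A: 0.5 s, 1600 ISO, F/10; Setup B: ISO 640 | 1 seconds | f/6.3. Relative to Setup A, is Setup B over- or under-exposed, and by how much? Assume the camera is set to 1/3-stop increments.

Aperture: f/10 → f/9 → f/8 → f/7.1 → f/6.3 — 1 1/3 stops wider (brighter).
Shutter speed: 0.5 → 0.6 → 0.8 → 1 — 1 stop longer (brighter).
ISO: 1600 → 1250 → 1000 → 800 → 640 — 1 1/3 stops lower (darker).
Net: +1 1/3 +1 −1 1/3 = +1 stop.

1 stop brighter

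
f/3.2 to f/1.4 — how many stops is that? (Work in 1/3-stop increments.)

2 1/3 stops

f/3.2 → f/2.8 → f/2.5 → f/2.2 → f/2 → f/1.8 → f/1.6 → f/1.4 — count the steps: 7 third-stops = 2 1/3 stops.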